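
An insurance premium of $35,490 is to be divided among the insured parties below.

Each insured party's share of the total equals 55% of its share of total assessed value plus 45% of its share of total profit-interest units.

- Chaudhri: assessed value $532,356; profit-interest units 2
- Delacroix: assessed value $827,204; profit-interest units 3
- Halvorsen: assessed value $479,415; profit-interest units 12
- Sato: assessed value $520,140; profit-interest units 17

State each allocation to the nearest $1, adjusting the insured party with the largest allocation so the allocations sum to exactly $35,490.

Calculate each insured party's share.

Totals — assessed value 2,359,115, profit-interest units 34.
Combined weights (55% assessed value + 45% profit-interest units): Chaudhri 0.1506; Delacroix 0.2326; Halvorsen 0.2706; Sato 0.3463.
Pro-rata amounts: Chaudhri 5,344.20; Delacroix 8,253.51; Halvorsen 9,603.36; Sato 12,288.93.
At nearest $1: Chaudhri $5,344; Delacroix $8,254; Halvorsen $9,603; Sato $12,289. Sum = $35,490.
No rounding difference to absorb.

Chaudhri: $5,344 | Delacroix: $8,254 | Halvorsen: $9,603 | Sato: $12,289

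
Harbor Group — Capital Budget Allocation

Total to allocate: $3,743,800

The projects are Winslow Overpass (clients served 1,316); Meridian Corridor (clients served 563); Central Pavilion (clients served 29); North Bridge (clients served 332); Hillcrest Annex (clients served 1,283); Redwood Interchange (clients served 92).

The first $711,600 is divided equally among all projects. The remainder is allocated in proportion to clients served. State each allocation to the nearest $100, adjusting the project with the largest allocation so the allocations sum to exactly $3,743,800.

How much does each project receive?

Winslow Overpass: $1,222,400 | Meridian Corridor: $590,800 | Central Pavilion: $142,900 | North Bridge: $397,100 | Hillcrest Annex: $1,194,800 | Redwood Interchange: $195,800

Equal tier: $711,600 ÷ 6 = $118,600 apiece.
Remainder $3,032,200 by clients served (total 3,615): Winslow Overpass 1,103,838.23 → $1,103,800; Meridian Corridor 472,234.74 → $472,200; Central Pavilion 24,324.70 → $24,300; North Bridge 278,475.91 → $278,500; Hillcrest Annex 1,076,158.40 → $1,076,200; Redwood Interchange 77,168.02 → $77,200.
Totals: Winslow Overpass $118,600 + $1,103,800 = $1,222,400; Meridian Corridor $118,600 + $472,200 = $590,800; Central Pavilion $118,600 + $24,300 = $142,900; North Bridge $118,600 + $278,500 = $397,100; Hillcrest Annex $118,600 + $1,076,200 = $1,194,800; Redwood Interchange $118,600 + $77,200 = $195,800.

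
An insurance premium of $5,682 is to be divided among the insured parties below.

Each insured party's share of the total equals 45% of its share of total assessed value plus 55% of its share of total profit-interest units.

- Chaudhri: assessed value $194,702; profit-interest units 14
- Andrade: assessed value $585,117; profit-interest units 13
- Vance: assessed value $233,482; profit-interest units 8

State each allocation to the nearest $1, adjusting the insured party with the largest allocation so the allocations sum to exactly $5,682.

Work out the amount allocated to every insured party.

Chaudhri: $1,741 | Andrade: $2,638 | Vance: $1,303

Totals — assessed value 1,013,301, profit-interest units 35.
Composite weights (45% assessed value + 55% profit-interest units): Chaudhri 0.3065; Andrade 0.4641; Vance 0.2294.
Proportional shares: Chaudhri 1,741.34; Andrade 2,637.20; Vance 1,303.46.
At nearest $1: Chaudhri $1,741; Andrade $2,637; Vance $1,303. Sum = $5,681.
Difference $5,682 − $5,681 = +$1 applied to largest allocation (Andrade): Andrade becomes $2,638.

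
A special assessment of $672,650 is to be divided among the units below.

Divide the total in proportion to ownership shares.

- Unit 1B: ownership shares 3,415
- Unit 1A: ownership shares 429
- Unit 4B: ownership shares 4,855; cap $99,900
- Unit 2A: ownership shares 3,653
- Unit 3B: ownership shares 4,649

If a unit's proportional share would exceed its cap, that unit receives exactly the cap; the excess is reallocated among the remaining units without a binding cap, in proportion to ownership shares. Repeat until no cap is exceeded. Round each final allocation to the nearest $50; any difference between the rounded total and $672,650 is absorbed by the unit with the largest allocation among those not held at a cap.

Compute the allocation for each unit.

Ownership shares total: 17,001.
Unconstrained shares: Unit 1B 135,115.57; Unit 1A 16,973.52; Unit 4B 192,089.63; Unit 2A 144,532.11; Unit 3B 183,939.17.
Cap binds for Unit 4B ($99,900); balance $572,750 reallocated over remaining ownership shares 12,146.
Shares after redistribution: Unit 1B 161,035.83 → $161,050; Unit 1A 20,229.68 → $20,250; Unit 2A 172,258.83 → $172,250; Unit 3B 219,225.65 → $219,250.
Rounding difference −$50 applied to Unit 3B → $219,200.

Unit 1B: $161,050 · Unit 1A: $20,250 · Unit 4B: $99,900 · Unit 2A: $172,250 · Unit 3B: $219,200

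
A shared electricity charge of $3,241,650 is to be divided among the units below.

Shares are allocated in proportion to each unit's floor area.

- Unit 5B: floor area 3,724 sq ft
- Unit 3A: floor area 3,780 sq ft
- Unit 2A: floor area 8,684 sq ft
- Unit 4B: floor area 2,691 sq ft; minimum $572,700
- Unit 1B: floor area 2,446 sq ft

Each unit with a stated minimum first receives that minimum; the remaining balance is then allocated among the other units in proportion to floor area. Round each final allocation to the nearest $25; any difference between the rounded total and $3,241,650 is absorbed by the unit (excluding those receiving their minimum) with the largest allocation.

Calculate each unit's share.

Unit 5B: $533,400 | Unit 3A: $541,400 | Unit 2A: $1,243,800 | Unit 4B: $572,700 | Unit 1B: $350,350

Minimums first: Unit 4B $572,700. Balance $2,668,950.
Balance split over remaining floor area 18,634: Unit 5B 533,388.96 → $533,400; Unit 3A 541,409.84 → $541,400; Unit 2A 1,243,810.34 → $1,243,800; Unit 1B 350,340.87 → $350,350.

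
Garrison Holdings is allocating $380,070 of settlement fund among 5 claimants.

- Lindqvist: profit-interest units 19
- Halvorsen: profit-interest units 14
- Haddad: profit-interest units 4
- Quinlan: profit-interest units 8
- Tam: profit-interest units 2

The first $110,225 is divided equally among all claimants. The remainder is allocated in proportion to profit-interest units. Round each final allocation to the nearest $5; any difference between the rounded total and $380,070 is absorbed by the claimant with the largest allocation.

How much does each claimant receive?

Lindqvist: $131,130 | Halvorsen: $102,425 | Haddad: $45,010 | Quinlan: $67,975 | Tam: $33,530

$110,225 shared equally gives $22,045 per claimant.
Remainder $269,845 by profit-interest units (total 47): Lindqvist 109,086.28 → $109,085; Halvorsen 80,379.36 → $80,380; Haddad 22,965.53 → $22,965; Quinlan 45,931.06 → $45,930; Tam 11,482.77 → $11,485.
Totals: Lindqvist $22,045 + $109,085 = $131,130; Halvorsen $22,045 + $80,380 = $102,425; Haddad $22,045 + $22,965 = $45,010; Quinlan $22,045 + $45,930 = $67,975; Tam $22,045 + $11,485 = $33,530.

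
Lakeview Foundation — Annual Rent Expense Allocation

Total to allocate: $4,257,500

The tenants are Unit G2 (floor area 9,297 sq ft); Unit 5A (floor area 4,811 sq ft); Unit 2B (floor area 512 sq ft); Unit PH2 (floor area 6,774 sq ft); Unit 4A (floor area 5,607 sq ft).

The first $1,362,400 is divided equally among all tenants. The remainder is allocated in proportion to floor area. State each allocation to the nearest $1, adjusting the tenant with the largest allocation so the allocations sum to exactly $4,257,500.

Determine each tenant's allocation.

Unit G2: $1,269,321; Unit 5A: $788,325; Unit 2B: $327,378; Unit PH2: $998,802; Unit 4A: $873,674

First tranche $1,362,400 split equally: $272,480 each.
Remainder $2,895,100 by floor area (total 27,001): Unit G2 996,842.51 → $996,843; Unit 5A 515,844.82 → $515,845; Unit 2B 54,897.64 → $54,898; Unit PH2 726,321.52 → $726,322; Unit 4A 601,193.5002 → $601,194.
Rounding difference −$2 on remainder applied to Unit G2.
Totals: Unit G2 $272,480 + $996,841 = $1,269,321; Unit 5A $272,480 + $515,845 = $788,325; Unit 2B $272,480 + $54,898 = $327,378; Unit PH2 $272,480 + $726,322 = $998,802; Unit 4A $272,480 + $601,194 = $873,674.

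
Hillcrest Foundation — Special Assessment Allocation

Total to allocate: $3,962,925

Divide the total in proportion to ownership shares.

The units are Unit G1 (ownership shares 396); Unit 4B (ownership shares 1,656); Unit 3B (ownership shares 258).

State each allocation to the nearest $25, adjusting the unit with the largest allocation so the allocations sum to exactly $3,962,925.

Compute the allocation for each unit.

Sum of ownership shares: 2,310.
Raw shares: Unit G1 396/2,310 × $3,962,925 = 679,358.57; Unit 4B 1,656/2,310 × $3,962,925 = 2,840,954.03; Unit 3B 258/2,310 × $3,962,925 = 442,612.40.
At nearest $25: Unit G1 $679,350; Unit 4B $2,840,950; Unit 3B $442,600. Sum = $3,962,900.
Difference $3,962,925 − $3,962,900 = +$25 applied to largest allocation (Unit 4B): Unit 4B becomes $2,840,975.

Unit G1: $679,350; Unit 4B: $2,840,975; Unit 3B: $442,600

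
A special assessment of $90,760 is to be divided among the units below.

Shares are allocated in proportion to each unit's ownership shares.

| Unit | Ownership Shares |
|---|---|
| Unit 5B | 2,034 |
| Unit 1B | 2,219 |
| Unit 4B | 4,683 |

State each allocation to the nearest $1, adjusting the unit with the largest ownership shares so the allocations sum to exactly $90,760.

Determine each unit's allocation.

Unit 5B: $20,659 · Unit 1B: $22,538 · Unit 4B: $47,563

Sum of ownership shares: 8,936.
Unrounded shares: Unit 5B 2,034/8,936 × $90,760 = 20,658.67; Unit 1B 2,219/8,936 × $90,760 = 22,537.65; Unit 4B 4,683/8,936 × $90,760 = 47,563.68.
At nearest $1: Unit 5B $20,659; Unit 1B $22,538; Unit 4B $47,564. Sum = $90,761.
Difference $90,760 − $90,761 = −$1 applied to largest ownership shares (Unit 4B): Unit 4B becomes $47,563.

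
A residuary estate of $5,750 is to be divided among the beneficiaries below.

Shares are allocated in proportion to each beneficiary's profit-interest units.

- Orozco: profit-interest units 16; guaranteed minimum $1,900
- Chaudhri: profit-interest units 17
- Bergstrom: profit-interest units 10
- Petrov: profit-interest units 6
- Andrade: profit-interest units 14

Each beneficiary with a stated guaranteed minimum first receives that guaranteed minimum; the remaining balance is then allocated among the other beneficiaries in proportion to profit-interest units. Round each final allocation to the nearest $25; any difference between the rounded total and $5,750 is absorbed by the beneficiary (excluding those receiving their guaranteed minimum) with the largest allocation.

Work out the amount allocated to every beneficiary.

Orozco: $1,900; Chaudhri: $1,375; Bergstrom: $825; Petrov: $500; Andrade: $1,150

Fund the minimums — Orozco $1,900. Balance $3,850.
Balance split over remaining profit-interest units 47: Chaudhri 1,392.55 → $1,400; Bergstrom 819.15 → $825; Petrov 491.49 → $500; Andrade 1,146.81 → $1,150.
Rounding difference −$25 applied to Chaudhri → $1,375.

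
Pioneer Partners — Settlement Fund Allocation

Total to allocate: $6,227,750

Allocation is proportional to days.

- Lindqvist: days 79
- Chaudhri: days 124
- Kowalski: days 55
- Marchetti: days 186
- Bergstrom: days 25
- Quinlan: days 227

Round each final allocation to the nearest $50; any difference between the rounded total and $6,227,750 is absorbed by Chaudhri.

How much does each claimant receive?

Lindqvist: $706,900 · Chaudhri: $1,109,500 · Kowalski: $492,150 · Marchetti: $1,664,300 · Bergstrom: $223,700 · Quinlan: $2,031,200

Days total: 696.
Unrounded shares: Lindqvist 79/696 × $6,227,750 = 706,885.42; Chaudhri 124/696 × $6,227,750 = 1,109,541.67; Kowalski 55/696 × $6,227,750 = 492,135.42; Marchetti 186/696 × $6,227,750 = 1,664,312.50; Bergstrom 25/696 × $6,227,750 = 223,697.92; Quinlan 227/696 × $6,227,750 = 2,031,177.08.
Rounded to nearest $50: Lindqvist $706,900; Chaudhri $1,109,550; Kowalski $492,150; Marchetti $1,664,300; Bergstrom $223,700; Quinlan $2,031,200. Sum = $6,227,800.
Difference $6,227,750 − $6,227,800 = −$50 applied to Chaudhri: Chaudhri becomes $1,109,500.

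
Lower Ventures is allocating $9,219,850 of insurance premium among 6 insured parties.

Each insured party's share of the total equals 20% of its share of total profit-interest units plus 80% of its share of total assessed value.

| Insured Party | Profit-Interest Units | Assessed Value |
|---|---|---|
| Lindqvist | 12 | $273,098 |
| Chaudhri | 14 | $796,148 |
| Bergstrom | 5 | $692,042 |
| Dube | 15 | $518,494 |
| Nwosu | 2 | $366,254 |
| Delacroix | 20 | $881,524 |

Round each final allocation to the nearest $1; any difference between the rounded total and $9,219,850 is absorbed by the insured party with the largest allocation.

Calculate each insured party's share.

Profit-interest units total 68; assessed value total 3,527,560.
Blended shares (20% profit-interest units + 80% assessed value): Lindqvist 0.0972; Chaudhri 0.2217; Bergstrom 0.1717; Dube 0.1617; Nwosu 0.0889; Delacroix 0.2587.
Pro-rata amounts: Lindqvist 896,435.19; Chaudhri 2,044,330.39; Bergstrom 1,582,597.21; Dube 1,490,892.60; Nwosu 820,045.78; Delacroix 2,385,548.84.
At nearest $1: Lindqvist $896,435; Chaudhri $2,044,330; Bergstrom $1,582,597; Dube $1,490,893; Nwosu $820,046; Delacroix $2,385,549. Sum = $9,219,850.
Sum already equals the total — no adjustment.

Lindqvist: $896,435 · Chaudhri: $2,044,330 · Bergstrom: $1,582,597 · Dube: $1,490,893 · Nwosu: $820,046 · Delacroix: $2,385,549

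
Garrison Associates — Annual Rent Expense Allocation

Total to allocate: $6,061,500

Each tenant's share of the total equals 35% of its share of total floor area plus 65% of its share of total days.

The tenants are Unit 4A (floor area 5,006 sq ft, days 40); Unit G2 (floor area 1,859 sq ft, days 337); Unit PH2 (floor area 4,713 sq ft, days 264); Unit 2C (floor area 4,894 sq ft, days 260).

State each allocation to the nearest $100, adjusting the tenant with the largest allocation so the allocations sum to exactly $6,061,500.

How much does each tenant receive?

Floor area total 16,472; days total 901.
Blended shares (35% floor area + 65% days): Unit 4A 0.1352; Unit G2 0.2826; Unit PH2 0.2906; Unit 2C 0.2916.
Raw shares: Unit 4A 819,667.60; Unit G2 1,713,095.80; Unit PH2 1,761,458.06; Unit 2C 1,767,278.54.
Rounded to nearest $100: Unit 4A $819,700; Unit G2 $1,713,100; Unit PH2 $1,761,500; Unit 2C $1,767,300. Sum = $6,061,600.
Difference $6,061,500 − $6,061,600 = −$100 applied to largest allocation (Unit 2C): Unit 2C becomes $1,767,200.

Unit 4A: $819,700 · Unit G2: $1,713,100 · Unit PH2: $1,761,500 · Unit 2C: $1,767,200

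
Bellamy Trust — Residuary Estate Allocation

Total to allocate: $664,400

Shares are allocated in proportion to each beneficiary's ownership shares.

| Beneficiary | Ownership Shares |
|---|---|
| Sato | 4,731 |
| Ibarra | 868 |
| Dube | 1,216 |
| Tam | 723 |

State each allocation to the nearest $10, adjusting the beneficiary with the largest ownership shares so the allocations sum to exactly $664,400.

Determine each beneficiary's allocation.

Sato: $416,980 | Ibarra: $76,510 | Dube: $107,180 | Tam: $63,730

Combined ownership shares = 7,538.
Unrounded shares: Sato 4,731/7,538 × $664,400 = 416,990.77; Ibarra 868/7,538 × $664,400 = 76,505.60; Dube 1,216/7,538 × $664,400 = 107,178.35; Tam 723/7,538 × $664,400 = 63,725.29.
Rounded to nearest $10: Sato $416,990; Ibarra $76,510; Dube $107,180; Tam $63,730. Sum = $664,410.
Difference $664,400 − $664,410 = −$10 applied to largest ownership shares (Sato): Sato becomes $416,980.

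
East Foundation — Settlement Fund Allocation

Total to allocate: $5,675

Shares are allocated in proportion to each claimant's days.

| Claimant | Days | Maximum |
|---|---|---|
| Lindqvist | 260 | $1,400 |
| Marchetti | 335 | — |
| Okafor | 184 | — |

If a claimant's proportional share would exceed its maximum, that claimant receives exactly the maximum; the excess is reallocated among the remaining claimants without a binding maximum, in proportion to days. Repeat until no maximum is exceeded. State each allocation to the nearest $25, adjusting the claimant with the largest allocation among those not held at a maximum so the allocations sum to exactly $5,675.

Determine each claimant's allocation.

Lindqvist: $1,400 | Marchetti: $2,750 | Okafor: $1,525

Total days = 779.
Proportional shares (ignoring caps): Lindqvist 1,894.09; Marchetti 2,440.47; Okafor 1,340.44.
Held at cap: Lindqvist ($1,400); balance $4,275 reallocated over remaining days 519.
Remaining shares: Marchetti 2,759.39 → $2,750; Okafor 1,515.61 → $1,525.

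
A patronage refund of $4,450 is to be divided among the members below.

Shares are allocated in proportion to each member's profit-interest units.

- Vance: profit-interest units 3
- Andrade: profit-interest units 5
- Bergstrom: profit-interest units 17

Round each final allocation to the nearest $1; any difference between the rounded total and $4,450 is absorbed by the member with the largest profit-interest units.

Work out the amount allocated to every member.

Profit-interest units total: 3 + 5 + 17 = 25.
Pro-rata amounts: Vance 534.00; Andrade 890.00; Bergstrom 3,026.00.
At nearest $1: Vance $534; Andrade $890; Bergstrom $3,026. Sum = $4,450.
Rounded total matches; no reconciliation needed.

Vance: $534; Andrade: $890; Bergstrom: $3,026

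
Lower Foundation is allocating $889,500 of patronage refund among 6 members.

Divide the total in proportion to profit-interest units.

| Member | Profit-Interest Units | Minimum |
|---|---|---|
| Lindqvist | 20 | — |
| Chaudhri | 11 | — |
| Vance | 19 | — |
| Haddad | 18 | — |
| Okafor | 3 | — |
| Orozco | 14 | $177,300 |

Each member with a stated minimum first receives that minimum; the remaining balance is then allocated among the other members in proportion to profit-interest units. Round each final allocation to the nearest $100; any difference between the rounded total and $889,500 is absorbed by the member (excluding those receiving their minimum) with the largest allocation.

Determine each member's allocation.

Lindqvist: $200,600 · Chaudhri: $110,300 · Vance: $190,600 · Haddad: $180,600 · Okafor: $30,100 · Orozco: $177,300

Minimums first: Orozco $177,300. Balance $712,200.
Balance split over remaining profit-interest units 71: Lindqvist 200,619.72 → $200,600; Chaudhri 110,340.85 → $110,300; Vance 190,588.73 → $190,600; Haddad 180,557.75 → $180,600; Okafor 30,092.96 → $30,100.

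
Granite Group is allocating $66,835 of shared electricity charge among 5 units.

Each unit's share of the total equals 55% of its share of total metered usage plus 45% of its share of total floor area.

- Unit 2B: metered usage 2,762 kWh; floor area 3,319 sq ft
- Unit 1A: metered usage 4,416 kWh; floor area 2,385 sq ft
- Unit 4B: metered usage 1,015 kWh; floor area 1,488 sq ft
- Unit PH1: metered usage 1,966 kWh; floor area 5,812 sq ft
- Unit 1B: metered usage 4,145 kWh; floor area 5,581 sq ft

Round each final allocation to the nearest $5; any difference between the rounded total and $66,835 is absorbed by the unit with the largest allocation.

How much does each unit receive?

Unit 2B: $12,470 | Unit 1A: $15,210 | Unit 4B: $5,015 | Unit PH1: $14,460 | Unit 1B: $19,680

Metered usage total 14,304; floor area total 18,585.
Composite weights (55% metered usage + 45% floor area): Unit 2B 0.1866; Unit 1A 0.2275; Unit 4B 0.0751; Unit PH1 0.2163; Unit 1B 0.2945.
Unrounded shares: Unit 2B 12,469.02; Unit 1A 15,208.09; Unit 4B 5,016.41; Unit PH1 14,457.79; Unit 1B 19,683.69.
After rounding ($5): Unit 2B $12,470; Unit 1A $15,210; Unit 4B $5,015; Unit PH1 $14,460; Unit 1B $19,685. Sum = $66,840.
Difference $66,835 − $66,840 = −$5 applied to largest allocation (Unit 1B): Unit 1B becomes $19,680.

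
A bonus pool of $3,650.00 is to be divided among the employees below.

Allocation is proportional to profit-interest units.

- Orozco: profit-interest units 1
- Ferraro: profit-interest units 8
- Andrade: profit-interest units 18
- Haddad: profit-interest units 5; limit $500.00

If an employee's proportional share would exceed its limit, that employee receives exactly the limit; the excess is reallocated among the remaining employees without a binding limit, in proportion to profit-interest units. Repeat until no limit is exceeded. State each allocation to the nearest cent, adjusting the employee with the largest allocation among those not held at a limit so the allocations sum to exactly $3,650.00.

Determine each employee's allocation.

Profit-interest units total: 32.
Pro-rata shares before constraints: Orozco 114.0625; Ferraro 912.5000; Andrade 2,053.1250; Haddad 570.3125.
Cap binds for Haddad ($500.00); remaining pool $3,150.00 reallocated over remaining profit-interest units 27.
Shares after redistribution: Orozco 116.6667 → $116.67; Ferraro 933.3333 → $933.33; Andrade 2,100.0000 → $2,100.00.

Orozco: $116.67 · Ferraro: $933.33 · Andrade: $2,100.00 · Haddad: $500.00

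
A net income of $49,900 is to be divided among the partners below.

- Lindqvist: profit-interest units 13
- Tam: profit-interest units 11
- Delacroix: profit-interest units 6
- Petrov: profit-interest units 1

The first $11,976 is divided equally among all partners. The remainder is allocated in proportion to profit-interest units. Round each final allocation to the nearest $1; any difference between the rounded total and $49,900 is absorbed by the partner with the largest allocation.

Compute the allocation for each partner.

First tranche $11,976 split equally: $2,994 each.
Remainder $37,924 by profit-interest units (total 31): Lindqvist 15,903.61 → $15,904; Tam 13,456.90 → $13,457; Delacroix 7,340.13 → $7,340; Petrov 1,223.35 → $1,223.
Totals: Lindqvist $2,994 + $15,904 = $18,898; Tam $2,994 + $13,457 = $16,451; Delacroix $2,994 + $7,340 = $10,334; Petrov $2,994 + $1,223 = $4,217.

Lindqvist: $18,898 | Tam: $16,451 | Delacroix: $10,334 | Petrov: $4,217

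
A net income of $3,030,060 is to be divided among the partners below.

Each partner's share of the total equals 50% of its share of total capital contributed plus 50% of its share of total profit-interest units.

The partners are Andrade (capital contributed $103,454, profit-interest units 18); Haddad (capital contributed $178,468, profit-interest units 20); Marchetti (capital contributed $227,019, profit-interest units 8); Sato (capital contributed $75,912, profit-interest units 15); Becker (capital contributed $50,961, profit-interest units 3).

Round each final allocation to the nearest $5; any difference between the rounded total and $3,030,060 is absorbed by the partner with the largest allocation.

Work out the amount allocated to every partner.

Totals — capital contributed 635,814, profit-interest units 64.
Combined weights (50% capital contributed + 50% profit-interest units): Andrade 0.2220; Haddad 0.2966; Marchetti 0.2410; Sato 0.1769; Becker 0.0635.
Unrounded shares: Andrade 672,614.40; Haddad 898,703.91; Marchetti 730,324.05; Sato 535,969.75; Becker 192,447.90.
At nearest $5: Andrade $672,615; Haddad $898,705; Marchetti $730,325; Sato $535,970; Becker $192,450. Sum = $3,030,065.
Difference $3,030,060 − $3,030,065 = −$5 applied to largest allocation (Haddad): Haddad becomes $898,700.

Andrade: $672,615 · Haddad: $898,700 · Marchetti: $730,325 · Sato: $535,970 · Becker: $192,450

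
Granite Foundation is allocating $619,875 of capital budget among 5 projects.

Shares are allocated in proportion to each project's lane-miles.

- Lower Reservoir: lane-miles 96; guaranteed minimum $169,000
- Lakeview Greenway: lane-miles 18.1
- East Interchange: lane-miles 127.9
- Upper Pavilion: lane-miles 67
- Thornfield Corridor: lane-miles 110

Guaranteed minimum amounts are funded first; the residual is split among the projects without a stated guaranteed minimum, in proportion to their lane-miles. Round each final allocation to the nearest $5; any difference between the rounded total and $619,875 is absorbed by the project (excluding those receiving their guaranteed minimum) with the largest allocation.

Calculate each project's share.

Minimums first: Lower Reservoir $169,000. Residual $450,875.
Residual split over remaining lane-miles 323: Lakeview Greenway 25,265.75 → $25,265; East Interchange 178,535.33 → $178,535; Upper Pavilion 93,525.15 → $93,525; Thornfield Corridor 153,548.76 → $153,550.

Lower Reservoir: $169,000; Lakeview Greenway: $25,265; East Interchange: $178,535; Upper Pavilion: $93,525; Thornfield Corridor: $153,550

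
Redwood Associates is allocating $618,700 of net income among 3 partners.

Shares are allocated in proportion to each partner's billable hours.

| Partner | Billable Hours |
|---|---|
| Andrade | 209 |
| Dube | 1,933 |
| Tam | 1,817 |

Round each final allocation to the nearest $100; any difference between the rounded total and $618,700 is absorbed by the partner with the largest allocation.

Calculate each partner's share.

Andrade: $32,700 · Dube: $302,000 · Tam: $284,000

Combined billable hours = 3,959.
Raw shares: Andrade 209/3,959 × $618,700 = 32,661.86; Dube 1,933/3,959 × $618,700 = 302,083.13; Tam 1,817/3,959 × $618,700 = 283,955.01.
After rounding ($100): Andrade $32,700; Dube $302,100; Tam $284,000. Sum = $618,800.
Difference $618,700 − $618,800 = −$100 applied to largest allocation (Dube): Dube becomes $302,000.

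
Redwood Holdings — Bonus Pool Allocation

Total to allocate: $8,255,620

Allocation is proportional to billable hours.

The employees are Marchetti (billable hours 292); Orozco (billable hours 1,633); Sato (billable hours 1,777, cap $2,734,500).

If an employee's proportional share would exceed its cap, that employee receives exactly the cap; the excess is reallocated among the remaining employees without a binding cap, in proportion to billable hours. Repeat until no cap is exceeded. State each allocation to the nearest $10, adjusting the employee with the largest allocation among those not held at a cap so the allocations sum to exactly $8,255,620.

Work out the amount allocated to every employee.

Combined billable hours = 3,702.
Pro-rata shares before constraints: Marchetti 651,172.62; Orozco 3,641,660.58; Sato 3,962,786.80.
Capped: Sato ($2,734,500); residual $5,521,120 reallocated over remaining billable hours 1,925.
Redistributed shares: Marchetti 837,489.37 → $837,490; Orozco 4,683,630.63 → $4,683,630.

Marchetti: $837,490 | Orozco: $4,683,630 | Sato: $2,734,500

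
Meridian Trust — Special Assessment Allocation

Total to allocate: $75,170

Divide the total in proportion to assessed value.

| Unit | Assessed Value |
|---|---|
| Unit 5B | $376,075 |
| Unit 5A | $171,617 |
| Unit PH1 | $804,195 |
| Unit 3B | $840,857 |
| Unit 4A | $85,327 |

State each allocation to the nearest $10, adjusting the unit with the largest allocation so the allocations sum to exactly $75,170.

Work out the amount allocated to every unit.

Unit 5B: $12,410 · Unit 5A: $5,660 · Unit PH1: $26,540 · Unit 3B: $27,740 · Unit 4A: $2,820

Assessed value total: 2,278,071.
Pro-rata amounts: Unit 5B 376,075/2,278,071 × $75,170 = 12,409.43; Unit 5A 171,617/2,278,071 × $75,170 = 5,662.88; Unit PH1 804,195/2,278,071 × $75,170 = 26,536.20; Unit 3B 840,857/2,278,071 × $75,170 = 27,745.94; Unit 4A 85,327/2,278,071 × $75,170 = 2,815.55.
At nearest $10: Unit 5B $12,410; Unit 5A $5,660; Unit PH1 $26,540; Unit 3B $27,750; Unit 4A $2,820. Sum = $75,180.
Difference $75,170 − $75,180 = −$10 applied to largest allocation (Unit 3B): Unit 3B becomes $27,740.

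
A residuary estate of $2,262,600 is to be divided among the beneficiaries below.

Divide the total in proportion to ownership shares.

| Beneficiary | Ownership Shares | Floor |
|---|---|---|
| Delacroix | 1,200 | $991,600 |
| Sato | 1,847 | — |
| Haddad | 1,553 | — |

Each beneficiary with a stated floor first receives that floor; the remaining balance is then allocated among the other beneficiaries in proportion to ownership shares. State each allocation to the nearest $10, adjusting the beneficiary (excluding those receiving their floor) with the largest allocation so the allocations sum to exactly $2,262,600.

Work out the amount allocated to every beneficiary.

Delacroix: $991,600 | Sato: $690,450 | Haddad: $580,550

Minimums first: Delacroix $991,600. Residual $1,271,000.
Residual split over remaining ownership shares 3,400: Sato 690,452.06 → $690,450; Haddad 580,547.94 → $580,550.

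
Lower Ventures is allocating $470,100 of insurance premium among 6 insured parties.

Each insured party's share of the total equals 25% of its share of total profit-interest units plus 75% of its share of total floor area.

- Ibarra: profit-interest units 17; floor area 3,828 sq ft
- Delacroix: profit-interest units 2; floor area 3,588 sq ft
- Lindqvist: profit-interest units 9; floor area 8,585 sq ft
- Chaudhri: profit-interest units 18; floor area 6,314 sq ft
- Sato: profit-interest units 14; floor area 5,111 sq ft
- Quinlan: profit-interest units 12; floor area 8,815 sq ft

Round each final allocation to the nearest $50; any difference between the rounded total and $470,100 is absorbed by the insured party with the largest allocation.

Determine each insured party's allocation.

Ibarra: $65,000 · Delacroix: $38,150 · Lindqvist: $98,200 · Chaudhri: $90,800 · Sato: $72,600 · Quinlan: $105,350

Totals — profit-interest units 72, floor area 36,241.
Blended shares (25% profit-interest units + 75% floor area): Ibarra 0.1382; Delacroix 0.0812; Lindqvist 0.2089; Chaudhri 0.1932; Sato 0.1544; Quinlan 0.2241.
Proportional shares: Ibarra 64,990.12; Delacroix 38,170.88; Lindqvist 98,210.85; Chaudhri 90,807.77; Sato 72,575.07; Quinlan 105,345.31.
At nearest $50: Ibarra $65,000; Delacroix $38,150; Lindqvist $98,200; Chaudhri $90,800; Sato $72,600; Quinlan $105,350. Sum = $470,100.
Sum already equals the total — no adjustment.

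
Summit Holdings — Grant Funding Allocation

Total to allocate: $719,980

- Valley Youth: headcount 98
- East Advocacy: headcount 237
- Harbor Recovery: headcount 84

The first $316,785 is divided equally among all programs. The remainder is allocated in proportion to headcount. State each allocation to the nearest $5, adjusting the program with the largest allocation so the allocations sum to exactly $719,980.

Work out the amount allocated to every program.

Valley Youth: $199,900 · East Advocacy: $333,655 · Harbor Recovery: $186,425

Equal tier: $316,785 ÷ 3 = $105,595 apiece.
Remainder $403,195 by headcount (total 419): Valley Youth 94,303.37 → $94,305; East Advocacy 228,060.18 → $228,060; Harbor Recovery 80,831.46 → $80,830.
Totals: Valley Youth $105,595 + $94,305 = $199,900; East Advocacy $105,595 + $228,060 = $333,655; Harbor Recovery $105,595 + $80,830 = $186,425.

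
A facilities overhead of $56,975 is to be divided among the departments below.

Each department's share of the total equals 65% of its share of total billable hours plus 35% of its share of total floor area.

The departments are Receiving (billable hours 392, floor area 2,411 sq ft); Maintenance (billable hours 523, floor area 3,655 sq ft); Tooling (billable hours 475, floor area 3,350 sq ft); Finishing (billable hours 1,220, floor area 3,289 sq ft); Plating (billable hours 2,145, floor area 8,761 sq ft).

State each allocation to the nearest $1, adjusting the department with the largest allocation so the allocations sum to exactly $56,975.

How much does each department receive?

Billable hours total 4,755; floor area total 21,466.
Combined weights (65% billable hours + 35% floor area): Receiving 0.0929; Maintenance 0.1311; Tooling 0.1196; Finishing 0.2204; Plating 0.4361.
Raw shares: Receiving 5,292.79; Maintenance 7,468.71; Tooling 6,811.53; Finishing 12,557.20; Plating 24,844.77.
Rounded to nearest $1: Receiving $5,293; Maintenance $7,469; Tooling $6,812; Finishing $12,557; Plating $24,845. Sum = $56,976.
Difference $56,975 − $56,976 = −$1 applied to largest allocation (Plating): Plating becomes $24,844.

Receiving: $5,293 · Maintenance: $7,469 · Tooling: $6,812 · Finishing: $12,557 · Plating: $24,844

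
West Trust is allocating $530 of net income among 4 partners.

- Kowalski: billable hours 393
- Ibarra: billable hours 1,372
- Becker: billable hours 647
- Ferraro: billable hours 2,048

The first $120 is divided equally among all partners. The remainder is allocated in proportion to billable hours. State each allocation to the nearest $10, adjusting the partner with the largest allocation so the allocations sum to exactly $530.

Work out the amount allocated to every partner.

Equal tier: $120 ÷ 4 = $30 apiece.
Remainder $410 by billable hours (total 4,460): Kowalski 36.13 → $40; Ibarra 126.13 → $130; Becker 59.48 → $60; Ferraro 188.27 → $190.
Rounding difference −$10 on remainder applied to Ferraro.
Totals: Kowalski $30 + $40 = $70; Ibarra $30 + $130 = $160; Becker $30 + $60 = $90; Ferraro $30 + $180 = $210.

Kowalski: $70 | Ibarra: $160 | Becker: $90 | Ferraro: $210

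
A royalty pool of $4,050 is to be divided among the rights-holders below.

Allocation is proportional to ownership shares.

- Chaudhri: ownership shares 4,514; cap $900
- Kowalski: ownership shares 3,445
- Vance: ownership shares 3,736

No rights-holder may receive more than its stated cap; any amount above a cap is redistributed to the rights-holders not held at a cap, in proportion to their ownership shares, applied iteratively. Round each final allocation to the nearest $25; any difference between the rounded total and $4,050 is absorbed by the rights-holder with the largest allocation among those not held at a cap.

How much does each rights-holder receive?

Chaudhri: $900 · Kowalski: $1,500 · Vance: $1,650

Ownership shares total: 11,695.
Pro-rata shares before constraints: Chaudhri 1,563.21; Kowalski 1,193.01; Vance 1,293.78.
Cap binds for Chaudhri ($900); residual $3,150 reallocated over remaining ownership shares 7,181.
Shares after redistribution: Kowalski 1,511.18 → $1,500; Vance 1,638.82 → $1,650.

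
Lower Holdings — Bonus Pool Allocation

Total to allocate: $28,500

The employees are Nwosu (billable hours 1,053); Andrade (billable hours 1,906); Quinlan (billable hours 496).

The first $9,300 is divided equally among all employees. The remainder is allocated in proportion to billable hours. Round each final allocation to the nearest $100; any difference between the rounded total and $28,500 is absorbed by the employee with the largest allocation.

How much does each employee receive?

Nwosu: $9,000; Andrade: $13,600; Quinlan: $5,900

$9,300 shared equally gives $3,100 per employee.
Remainder $19,200 by billable hours (total 3,455): Nwosu 5,851.69 → $5,900; Andrade 10,591.95 → $10,600; Quinlan 2,756.35 → $2,800.
Rounding difference −$100 on remainder applied to Andrade.
Totals: Nwosu $3,100 + $5,900 = $9,000; Andrade $3,100 + $10,500 = $13,600; Quinlan $3,100 + $2,800 = $5,900.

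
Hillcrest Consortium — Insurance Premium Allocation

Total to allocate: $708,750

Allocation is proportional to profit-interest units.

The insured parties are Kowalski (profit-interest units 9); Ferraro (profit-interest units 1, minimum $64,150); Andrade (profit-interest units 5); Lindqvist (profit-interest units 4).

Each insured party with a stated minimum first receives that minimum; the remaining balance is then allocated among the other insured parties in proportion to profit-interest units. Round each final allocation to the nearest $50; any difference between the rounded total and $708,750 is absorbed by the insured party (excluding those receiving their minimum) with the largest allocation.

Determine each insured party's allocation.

Guaranteed amounts: Ferraro $64,150. Residual $644,600.
Residual split over remaining profit-interest units 18: Kowalski 322,300.00 → $322,300; Andrade 179,055.56 → $179,050; Lindqvist 143,244.44 → $143,250.

Kowalski: $322,300 | Ferraro: $64,150 | Andrade: $179,050 | Lindqvist: $143,250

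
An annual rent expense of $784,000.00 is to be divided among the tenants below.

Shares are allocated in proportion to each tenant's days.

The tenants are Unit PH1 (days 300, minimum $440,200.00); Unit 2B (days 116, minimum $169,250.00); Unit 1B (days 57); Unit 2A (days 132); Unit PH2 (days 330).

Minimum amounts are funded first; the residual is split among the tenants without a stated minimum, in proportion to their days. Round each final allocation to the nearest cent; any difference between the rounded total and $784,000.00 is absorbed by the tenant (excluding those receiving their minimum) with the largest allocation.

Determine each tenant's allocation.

Unit PH1: $440,200.00; Unit 2B: $169,250.00; Unit 1B: $19,170.23; Unit 2A: $44,394.22; Unit PH2: $110,985.55

Guaranteed amounts: Unit PH1 $440,200.00; Unit 2B $169,250.00. Residual $174,550.00.
Residual split over remaining days 519: Unit 1B 19,170.2312 → $19,170.23; Unit 2A 44,394.2197 → $44,394.22; Unit PH2 110,985.5491 → $110,985.55.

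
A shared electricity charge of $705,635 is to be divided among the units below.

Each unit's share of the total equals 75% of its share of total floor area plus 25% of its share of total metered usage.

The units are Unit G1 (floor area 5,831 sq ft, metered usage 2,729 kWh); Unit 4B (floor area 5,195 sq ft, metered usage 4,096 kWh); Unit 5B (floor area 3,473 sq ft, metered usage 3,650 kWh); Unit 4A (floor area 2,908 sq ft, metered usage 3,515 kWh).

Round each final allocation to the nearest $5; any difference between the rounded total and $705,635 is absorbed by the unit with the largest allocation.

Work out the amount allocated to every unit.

Unit G1: $211,690 | Unit 4B: $209,595 | Unit 5B: $151,615 | Unit 4A: $132,735

Totals — floor area 17,407, metered usage 13,990.
Composite weights (75% floor area + 25% metered usage): Unit G1 0.3000; Unit 4B 0.2970; Unit 5B 0.2149; Unit 4A 0.1881.
Unrounded shares: Unit G1 211,691.99; Unit 4B 209,593.00; Unit 5B 151,615.02; Unit 4A 132,734.99.
Rounded to nearest $5: Unit G1 $211,690; Unit 4B $209,595; Unit 5B $151,615; Unit 4A $132,735. Sum = $705,635.
Sum already equals the total — no adjustment.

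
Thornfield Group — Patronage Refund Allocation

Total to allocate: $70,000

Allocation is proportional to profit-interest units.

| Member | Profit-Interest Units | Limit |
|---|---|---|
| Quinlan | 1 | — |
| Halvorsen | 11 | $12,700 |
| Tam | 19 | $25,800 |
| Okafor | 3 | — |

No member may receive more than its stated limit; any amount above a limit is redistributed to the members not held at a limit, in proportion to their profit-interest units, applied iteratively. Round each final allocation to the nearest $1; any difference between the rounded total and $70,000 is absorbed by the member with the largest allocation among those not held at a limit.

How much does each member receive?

Quinlan: $7,875 · Halvorsen: $12,700 · Tam: $25,800 · Okafor: $23,625

Combined profit-interest units = 34.
Unconstrained shares: Quinlan 2,058.82; Halvorsen 22,647.06; Tam 39,117.65; Okafor 6,176.47.
Capped: Halvorsen ($12,700), Tam ($25,800); remaining pool $31,500 reallocated over remaining profit-interest units 4.
Shares after redistribution: Quinlan 7,875.00 → $7,875; Okafor 23,625.00 → $23,625.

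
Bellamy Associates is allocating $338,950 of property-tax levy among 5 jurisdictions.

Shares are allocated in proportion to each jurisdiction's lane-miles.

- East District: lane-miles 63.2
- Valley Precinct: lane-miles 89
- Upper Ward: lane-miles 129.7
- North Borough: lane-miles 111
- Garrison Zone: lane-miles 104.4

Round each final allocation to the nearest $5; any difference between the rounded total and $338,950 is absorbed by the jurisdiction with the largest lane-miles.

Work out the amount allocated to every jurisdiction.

Lane-miles total: 63.2 + 89 + 129.7 + 111 + 104.4 = 497.3.
Pro-rata amounts: East District 43,075.89; Valley Precinct 60,660.67; Upper Ward 88,401.00; North Borough 75,655.44; Garrison Zone 71,157.01.
Rounded to nearest $5: East District $43,075; Valley Precinct $60,660; Upper Ward $88,400; North Borough $75,655; Garrison Zone $71,155. Sum = $338,945.
Difference $338,950 − $338,945 = +$5 applied to largest lane-miles (Upper Ward): Upper Ward becomes $88,405.

East District: $43,075; Valley Precinct: $60,660; Upper Ward: $88,405; North Borough: $75,655; Garrison Zone: $71,155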